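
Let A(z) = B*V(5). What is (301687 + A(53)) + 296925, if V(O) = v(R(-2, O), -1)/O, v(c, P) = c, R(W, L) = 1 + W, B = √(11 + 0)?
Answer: 598612 - √11/5 ≈ 5.9861e+5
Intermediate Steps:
B = √11 ≈ 3.3166
V(O) = -1/O (V(O) = (1 - 2)/O = -1/O)
A(z) = -√11/5 (A(z) = √11*(-1/5) = √11*(-1*⅕) = √11*(-⅕) = -√11/5)
(301687 + A(53)) + 296925 = (301687 - √11/5) + 296925 = 598612 - √11/5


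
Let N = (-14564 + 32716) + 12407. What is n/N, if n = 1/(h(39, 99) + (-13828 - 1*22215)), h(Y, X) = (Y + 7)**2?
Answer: -1/1036775193 ≈ -9.6453e-10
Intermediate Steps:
h(Y, X) = (7 + Y)**2
N = 30559 (N = 18152 + 12407 = 30559)
n = -1/33927 (n = 1/((7 + 39)**2 + (-13828 - 1*22215)) = 1/(46**2 + (-13828 - 22215)) = 1/(2116 - 36043) = 1/(-33927) = -1/33927 ≈ -2.9475e-5)
n/N = -1/33927/30559 = -1/33927*1/30559 = -1/1036775193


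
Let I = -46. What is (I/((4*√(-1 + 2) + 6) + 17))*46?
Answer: -2116/27 ≈ -78.370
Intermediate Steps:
(I/((4*√(-1 + 2) + 6) + 17))*46 = (-46/((4*√(-1 + 2) + 6) + 17))*46 = (-46/((4*√1 + 6) + 17))*46 = (-46/((4*1 + 6) + 17))*46 = (-46/((4 + 6) + 17))*46 = (-46/(10 + 17))*46 = (-46/27)*46 = ((1/27)*(-46))*46 = -46/27*46 = -2116/27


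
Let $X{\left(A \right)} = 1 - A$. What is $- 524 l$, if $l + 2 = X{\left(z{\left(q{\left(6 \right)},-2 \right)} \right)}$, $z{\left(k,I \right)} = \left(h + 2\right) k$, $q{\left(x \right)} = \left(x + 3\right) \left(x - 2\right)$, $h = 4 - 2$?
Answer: $75980$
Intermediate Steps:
$h = 2$ ($h = 4 - 2 = 2$)
$q{\left(x \right)} = \left(-2 + x\right) \left(3 + x\right)$ ($q{\left(x \right)} = \left(3 + x\right) \left(-2 + x\right) = \left(-2 + x\right) \left(3 + x\right)$)
$z{\left(k,I \right)} = 4 k$ ($z{\left(k,I \right)} = \left(2 + 2\right) k = 4 k$)
$l = -145$ ($l = -2 + \left(1 - 4 \left(-6 + 6 + 6^{2}\right)\right) = -2 + \left(1 - 4 \left(-6 + 6 + 36\right)\right) = -2 + \left(1 - 4 \cdot 36\right) = -2 + \left(1 - 144\right) = -2 - 143 = -145$)
$- 524 l = \left(-524\right) \left(-145\right) = 75980$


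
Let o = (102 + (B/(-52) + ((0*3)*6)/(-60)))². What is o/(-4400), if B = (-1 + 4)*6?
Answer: -6985449/2974400 ≈ -2.3485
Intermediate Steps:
B = 18 (B = 3*6 = 18)
o = 6985449/676 (o = (102 + (18/(-52) + ((0*3)*6)/(-60)))² = (102 + (18*(-1/52) + (0*6)*(-1/60)))² = (102 + (-9/26 + 0*(-1/60)))² = (102 + (-9/26 + 0))² = (102 - 9/26)² = (2643/26)² = 6985449/676 ≈ 10334.)
o/(-4400) = (6985449/676)/(-4400) = (6985449/676)*(-1/4400) = -6985449/2974400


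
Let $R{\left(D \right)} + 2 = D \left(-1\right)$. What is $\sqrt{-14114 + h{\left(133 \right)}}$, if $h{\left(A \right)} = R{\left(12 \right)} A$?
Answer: $2 i \sqrt{3994} \approx 126.4 i$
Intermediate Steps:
$R{\left(D \right)} = -2 - D$ ($R{\left(D \right)} = -2 + D \left(-1\right) = -2 - D$)
$h{\left(A \right)} = - 14 A$ ($h{\left(A \right)} = \left(-2 - 12\right) A = - 14 A$)
$\sqrt{-14114 + h{\left(133 \right)}} = \sqrt{-14114 - 1862} = \sqrt{-15976} = 2 i \sqrt{3994}$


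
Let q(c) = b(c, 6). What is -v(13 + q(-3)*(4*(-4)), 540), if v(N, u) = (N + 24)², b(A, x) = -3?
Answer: -7225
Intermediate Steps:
q(c) = -3
v(N, u) = (24 + N)²
-v(13 + q(-3)*(4*(-4)), 540) = -(24 + (13 - 12*(-4)))² = -(24 + (13 - 3*(-16)))² = -(24 + (13 + 48))² = -(24 + 61)² = -1*85² = -1*7225 = -7225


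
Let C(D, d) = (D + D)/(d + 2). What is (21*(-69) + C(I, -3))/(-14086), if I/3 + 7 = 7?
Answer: 1449/14086 ≈ 0.10287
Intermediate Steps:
I = 0 (I = -21 + 3*7 = -21 + 21 = 0)
C(D, d) = 2*D/(2 + d) (C(D, d) = (2*D)/(2 + d) = 2*D/(2 + d))
(21*(-69) + C(I, -3))/(-14086) = (21*(-69) + 2*0/(2 - 3))/(-14086) = (-1449 + 2*0/(-1))*(-1/14086) = (-1449 + 2*0*(-1))*(-1/14086) = (-1449 + 0)*(-1/14086) = -1449*(-1/14086) = 1449/14086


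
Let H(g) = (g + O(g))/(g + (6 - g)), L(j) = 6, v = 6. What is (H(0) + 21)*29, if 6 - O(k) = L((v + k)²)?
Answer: 609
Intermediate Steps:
O(k) = 0 (O(k) = 6 - 1*6 = 6 - 6 = 0)
H(g) = g/6 (H(g) = (g + 0)/(g + (6 - g)) = g/6)
(H(0) + 21)*29 = ((⅙)*0 + 21)*29 = (0 + 21)*29 = 21*29 = 609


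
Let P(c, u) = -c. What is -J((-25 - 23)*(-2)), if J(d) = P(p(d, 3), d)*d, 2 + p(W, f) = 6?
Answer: 384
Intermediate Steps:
p(W, f) = 4 (p(W, f) = -2 + 6 = 4)
J(d) = -4*d (J(d) = (-1*4)*d = -4*d)
-J((-25 - 23)*(-2)) = -(-4)*(-25 - 23)*(-2) = -(-4)*(-48*(-2)) = -(-4)*96 = -1*(-384) = 384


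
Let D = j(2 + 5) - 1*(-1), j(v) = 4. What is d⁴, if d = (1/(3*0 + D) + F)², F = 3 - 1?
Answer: 214358881/390625 ≈ 548.76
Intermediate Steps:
D = 5 (D = 4 - 1*(-1) = 4 + 1 = 5)
F = 2
d = 121/25 (d = (1/(3*0 + 5) + 2)² = (1/(0 + 5) + 2)² = (1/5 + 2)² = (⅕ + 2)² = (11/5)² = 121/25 ≈ 4.8400)
d⁴ = (121/25)⁴ = 214358881/390625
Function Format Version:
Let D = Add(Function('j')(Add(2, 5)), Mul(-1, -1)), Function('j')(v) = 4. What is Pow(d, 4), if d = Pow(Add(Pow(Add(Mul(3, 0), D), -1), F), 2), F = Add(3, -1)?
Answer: Rational(214358881, 390625) ≈ 548.76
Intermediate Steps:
D = 5 (D = Add(4, Mul(-1, -1)) = Add(4, 1) = 5)
F = 2
d = Rational(121, 25) (d = Pow(Add(Pow(Add(Mul(3, 0), 5), -1), 2), 2) = Pow(Add(Pow(Add(0, 5), -1), 2), 2) = Pow(Add(Pow(5, -1), 2), 2) = Pow(Add(Rational(1, 5), 2), 2) = Pow(Rational(11, 5), 2) = Rational(121, 25) ≈ 4.8400)
Pow(d, 4) = Pow(Rational(121, 25), 4) = Rational(214358881, 390625)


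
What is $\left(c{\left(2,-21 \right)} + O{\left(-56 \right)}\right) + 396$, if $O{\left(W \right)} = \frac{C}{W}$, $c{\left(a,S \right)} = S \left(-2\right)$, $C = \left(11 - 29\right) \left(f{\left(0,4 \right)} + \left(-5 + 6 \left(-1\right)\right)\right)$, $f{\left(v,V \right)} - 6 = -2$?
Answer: $\frac{1743}{4} \approx 435.75$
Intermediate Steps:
$f{\left(v,V \right)} = 4$ ($f{\left(v,V \right)} = 6 - 2 = 4$)
$C = 126$ ($C = \left(11 - 29\right) \left(4 + \left(-5 + 6 \left(-1\right)\right)\right) = - 18 \left(4 - 11\right) = \left(-18\right) \left(-7\right) = 126$)
$c{\left(a,S \right)} = - 2 S$
$O{\left(W \right)} = \frac{126}{W}$
$\left(c{\left(2,-21 \right)} + O{\left(-56 \right)}\right) + 396 = \left(\left(-2\right) \left(-21\right) + \frac{126}{-56}\right) + 396 = \left(42 + 126 \left(- \frac{1}{56}\right)\right) + 396 = \left(42 - \frac{9}{4}\right) + 396 = \frac{159}{4} + 396 = \frac{1743}{4}$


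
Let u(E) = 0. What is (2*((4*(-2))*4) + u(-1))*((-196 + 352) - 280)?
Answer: 7936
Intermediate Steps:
(2*((4*(-2))*4) + u(-1))*((-196 + 352) - 280) = (2*((4*(-2))*4) + 0)*((-196 + 352) - 280) = (2*(-8*4) + 0)*(156 - 280) = (2*(-32) + 0)*(-124) = (-64 + 0)*(-124) = -64*(-124) = 7936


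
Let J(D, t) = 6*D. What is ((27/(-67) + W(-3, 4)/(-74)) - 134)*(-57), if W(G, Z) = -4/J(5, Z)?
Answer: 94956452/12395 ≈ 7660.9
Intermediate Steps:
W(G, Z) = -2/15 (W(G, Z) = -4/(6*5) = -4/30 = -4*1/30 = -2/15)
((27/(-67) + W(-3, 4)/(-74)) - 134)*(-57) = ((27/(-67) - 2/15/(-74)) - 134)*(-57) = ((27*(-1/67) - 2/15*(-1/74)) - 134)*(-57) = ((-27/67 + 1/555) - 134)*(-57) = (-14918/37185 - 134)*(-57) = -4997708/37185*(-57) = 94956452/12395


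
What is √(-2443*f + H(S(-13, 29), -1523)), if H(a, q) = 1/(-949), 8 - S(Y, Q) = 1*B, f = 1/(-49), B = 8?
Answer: 17*√7612878/6643 ≈ 7.0609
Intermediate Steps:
f = -1/49 ≈ -0.020408
S(Y, Q) = 0 (S(Y, Q) = 8 - 8 = 0)
H(a, q) = -1/949
√(-2443*f + H(S(-13, 29), -1523)) = √(-2443*(-1/49) - 1/949) = √(349/7 - 1/949) = √(331194/6643) = 17*√7612878/6643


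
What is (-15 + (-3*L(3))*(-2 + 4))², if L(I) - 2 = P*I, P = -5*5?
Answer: 178929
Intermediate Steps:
P = -25
L(I) = 2 - 25*I
(-15 + (-3*L(3))*(-2 + 4))² = (-15 + (-3*(2 - 25*3))*(-2 + 4))² = (-15 - 3*(2 - 75)*2)² = (-15 - 3*(-73)*2)² = (-15 + 219*2)² = (-15 + 438)² = 423² = 178929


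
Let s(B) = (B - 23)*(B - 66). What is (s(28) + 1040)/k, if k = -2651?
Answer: -850/2651 ≈ -0.32063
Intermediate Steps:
s(B) = (-66 + B)*(-23 + B) (s(B) = (-23 + B)*(-66 + B) = (-66 + B)*(-23 + B))
(s(28) + 1040)/k = ((1518 + 28² - 89*28) + 1040)/(-2651) = ((1518 + 784 - 2492) + 1040)*(-1/2651) = (-190 + 1040)*(-1/2651) = 850*(-1/2651) = -850/2651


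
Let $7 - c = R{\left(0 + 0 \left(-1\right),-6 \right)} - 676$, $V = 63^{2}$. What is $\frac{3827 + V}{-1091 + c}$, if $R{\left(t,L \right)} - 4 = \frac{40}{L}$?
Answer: $- \frac{5847}{304} \approx -19.234$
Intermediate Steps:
$R{\left(t,L \right)} = 4 + \frac{40}{L}$
$V = 3969$
$c = \frac{2057}{3}$ ($c = 7 - \left(\left(4 + \frac{40}{-6}\right) - 676\right) = 7 - \left(\left(4 + 40 \left(- \frac{1}{6}\right)\right) - 676\right) = 7 - \left(\left(4 - \frac{20}{3}\right) - 676\right) = 7 - \left(- \frac{8}{3} - 676\right) = 7 - - \frac{2036}{3} = 7 + \frac{2036}{3} = \frac{2057}{3} \approx 685.67$)
$\frac{3827 + V}{-1091 + c} = \frac{3827 + 3969}{-1091 + \frac{2057}{3}} = \frac{7796}{- \frac{1216}{3}} = 7796 \left(- \frac{3}{1216}\right) = - \frac{5847}{304}$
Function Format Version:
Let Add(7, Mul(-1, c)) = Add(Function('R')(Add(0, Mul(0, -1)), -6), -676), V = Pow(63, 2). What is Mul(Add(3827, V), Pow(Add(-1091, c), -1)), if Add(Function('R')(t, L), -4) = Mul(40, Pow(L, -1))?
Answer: Rational(-5847, 304) ≈ -19.234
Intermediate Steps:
Function('R')(t, L) = Add(4, Mul(40, Pow(L, -1)))
V = 3969
c = Rational(2057, 3) (c = Add(7, Mul(-1, Add(Add(4, Mul(40, Pow(-6, -1))), -676))) = Add(7, Mul(-1, Add(Add(4, Mul(40, Rational(-1, 6))), -676))) = Add(7, Mul(-1, Add(Add(4, Rational(-20, 3)), -676))) = Add(7, Mul(-1, Add(Rational(-8, 3), -676))) = Add(7, Mul(-1, Rational(-2036, 3))) = Add(7, Rational(2036, 3)) = Rational(2057, 3) ≈ 685.67)
Mul(Add(3827, V), Pow(Add(-1091, c), -1)) = Mul(Add(3827, 3969), Pow(Add(-1091, Rational(2057, 3)), -1)) = Mul(7796, Pow(Rational(-1216, 3), -1)) = Mul(7796, Rational(-3, 1216)) = Rational(-5847, 304)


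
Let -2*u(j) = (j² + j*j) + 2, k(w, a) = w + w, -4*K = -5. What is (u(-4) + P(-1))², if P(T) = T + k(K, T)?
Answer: 961/4 ≈ 240.25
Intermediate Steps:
K = 5/4 (K = -¼*(-5) = 5/4 ≈ 1.2500)
k(w, a) = 2*w
u(j) = -1 - j² (u(j) = -((j² + j*j) + 2)/2 = -((j² + j²) + 2)/2 = -(2*j² + 2)/2 = -(2 + 2*j²)/2 = -1 - j²)
P(T) = 5/2 + T (P(T) = T + 2*(5/4) = T + 5/2 = 5/2 + T)
(u(-4) + P(-1))² = ((-1 - 1*(-4)²) + (5/2 - 1))² = ((-1 - 1*16) + 3/2)² = ((-1 - 16) + 3/2)² = (-17 + 3/2)² = (-31/2)² = 961/4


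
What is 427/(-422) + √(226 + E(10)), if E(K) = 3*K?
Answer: 6325/422 ≈ 14.988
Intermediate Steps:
427/(-422) + √(226 + E(10)) = 427/(-422) + √(226 + 3*10) = 427*(-1/422) + √(226 + 30) = -427/422 + √256 = -427/422 + 16 = 6325/422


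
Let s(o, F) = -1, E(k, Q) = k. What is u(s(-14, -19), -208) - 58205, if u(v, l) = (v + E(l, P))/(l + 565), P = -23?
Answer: -20779394/357 ≈ -58206.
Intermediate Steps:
u(v, l) = (l + v)/(565 + l) (u(v, l) = (v + l)/(l + 565) = (l + v)/(565 + l))
u(s(-14, -19), -208) - 58205 = (-208 - 1)/(565 - 208) - 58205 = -209/357 - 58205 = -20779394/357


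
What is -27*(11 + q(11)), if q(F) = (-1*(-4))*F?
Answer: -1485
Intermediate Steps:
q(F) = 4*F
-27*(11 + q(11)) = -27*(11 + 4*11) = -27*(11 + 44) = -27*55 = -1485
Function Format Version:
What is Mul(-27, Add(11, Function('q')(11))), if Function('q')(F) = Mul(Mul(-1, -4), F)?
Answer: -1485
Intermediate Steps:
Function('q')(F) = Mul(4, F)
Mul(-27, Add(11, Function('q')(11))) = Mul(-27, Add(11, Mul(4, 11))) = Mul(-27, Add(11, 44)) = Mul(-27, 55) = -1485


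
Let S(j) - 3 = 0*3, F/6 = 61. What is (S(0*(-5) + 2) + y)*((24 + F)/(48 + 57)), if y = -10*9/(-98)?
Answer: 4992/343 ≈ 14.554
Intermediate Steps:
F = 366 (F = 6*61 = 366)
S(j) = 3 (S(j) = 3 + 0*3 = 3 + 0 = 3)
y = 45/49 (y = -90*(-1/98) = 45/49 ≈ 0.91837)
(S(0*(-5) + 2) + y)*((24 + F)/(48 + 57)) = (3 + 45/49)*((24 + 366)/(48 + 57)) = 192*(390/105)/49 = 192*(390*(1/105))/49 = (192/49)*(26/7) = 4992/343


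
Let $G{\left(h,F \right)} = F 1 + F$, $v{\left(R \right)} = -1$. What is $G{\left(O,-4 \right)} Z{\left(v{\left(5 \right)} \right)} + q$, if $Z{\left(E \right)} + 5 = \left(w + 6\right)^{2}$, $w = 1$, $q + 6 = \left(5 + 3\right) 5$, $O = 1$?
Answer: $-318$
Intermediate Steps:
$q = 34$ ($q = -6 + \left(5 + 3\right) 5 = -6 + 8 \cdot 5 = -6 + 40 = 34$)
$Z{\left(E \right)} = 44$ ($Z{\left(E \right)} = -5 + \left(1 + 6\right)^{2} = -5 + 7^{2} = -5 + 49 = 44$)
$G{\left(h,F \right)} = 2 F$ ($G{\left(h,F \right)} = F + F = 2 F$)
$G{\left(O,-4 \right)} Z{\left(v{\left(5 \right)} \right)} + q = 2 \left(-4\right) 44 + 34 = \left(-8\right) 44 + 34 = -352 + 34 = -318$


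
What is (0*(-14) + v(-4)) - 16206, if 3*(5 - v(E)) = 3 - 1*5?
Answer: -48601/3 ≈ -16200.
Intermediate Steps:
v(E) = 17/3 (v(E) = 5 - (3 - 1*5)/3 = 5 - (3 - 5)/3 = 5 - ⅓*(-2) = 5 + ⅔ = 17/3)
(0*(-14) + v(-4)) - 16206 = (0*(-14) + 17/3) - 16206 = (0 + 17/3) - 16206 = 17/3 - 16206 = -48601/3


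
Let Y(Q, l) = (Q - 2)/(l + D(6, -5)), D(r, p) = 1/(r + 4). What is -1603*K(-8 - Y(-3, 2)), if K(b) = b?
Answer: 27022/3 ≈ 9007.3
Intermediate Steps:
D(r, p) = 1/(4 + r)
Y(Q, l) = (-2 + Q)/(⅒ + l) (Y(Q, l) = (Q - 2)/(l + 1/(4 + 6)) = (-2 + Q)/(l + 1/10) = (-2 + Q)/(l + ⅒) = (-2 + Q)/(⅒ + l))
-1603*K(-8 - Y(-3, 2)) = -1603*(-8 - 10*(-2 - 3)/(1 + 10*2)) = -1603*(-8 - 10*(-5)/(1 + 20)) = -1603*(-8 - 10*(-5)/21) = -1603*(-8 - 1*(-50/21)) = -1603*(-8 + 50/21) = -1603*(-118/21) = 27022/3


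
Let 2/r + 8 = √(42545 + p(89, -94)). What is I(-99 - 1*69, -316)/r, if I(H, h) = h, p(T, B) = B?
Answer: 1264 - 158*√42451 ≈ -31290.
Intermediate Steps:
r = 2/(-8 + √42451) (r = 2/(-8 + √(42545 - 94)) = 2/(-8 + √42451) ≈ 0.010099)
I(-99 - 1*69, -316)/r = -316/(16/42387 + 2*√42451/42387)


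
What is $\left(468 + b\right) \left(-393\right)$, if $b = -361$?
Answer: $-42051$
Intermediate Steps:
$\left(468 + b\right) \left(-393\right) = \left(468 - 361\right) \left(-393\right) = 107 \left(-393\right) = -42051$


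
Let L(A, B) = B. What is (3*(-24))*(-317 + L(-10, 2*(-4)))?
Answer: 23400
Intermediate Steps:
(3*(-24))*(-317 + L(-10, 2*(-4))) = (3*(-24))*(-317 + 2*(-4)) = -72*(-317 - 8) = -72*(-325) = 23400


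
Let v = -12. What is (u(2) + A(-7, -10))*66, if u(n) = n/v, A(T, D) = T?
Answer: -473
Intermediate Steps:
u(n) = -n/12 (u(n) = n/(-12) = n*(-1/12) = -n/12)
(u(2) + A(-7, -10))*66 = (-1/12*2 - 7)*66 = (-⅙ - 7)*66 = -43/6*66 = -473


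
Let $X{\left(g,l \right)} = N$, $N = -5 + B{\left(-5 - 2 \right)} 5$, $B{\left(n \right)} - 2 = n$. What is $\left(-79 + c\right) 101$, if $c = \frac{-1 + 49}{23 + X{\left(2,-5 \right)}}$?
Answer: $- \frac{60701}{7} \approx -8671.6$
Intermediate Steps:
$B{\left(n \right)} = 2 + n$
$N = -30$ ($N = -5 + \left(2 - 7\right) 5 = -5 - 25 = -30$)
$X{\left(g,l \right)} = -30$
$c = - \frac{48}{7}$ ($c = \frac{-1 + 49}{23 - 30} = \frac{48}{-7} = 48 \left(- \frac{1}{7}\right) = - \frac{48}{7} \approx -6.8571$)
$\left(-79 + c\right) 101 = \left(-79 - \frac{48}{7}\right) 101 = \left(- \frac{601}{7}\right) 101 = - \frac{60701}{7}$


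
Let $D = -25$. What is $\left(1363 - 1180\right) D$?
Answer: $-4575$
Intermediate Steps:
$\left(1363 - 1180\right) D = \left(1363 - 1180\right) \left(-25\right) = 183 \left(-25\right) = -4575$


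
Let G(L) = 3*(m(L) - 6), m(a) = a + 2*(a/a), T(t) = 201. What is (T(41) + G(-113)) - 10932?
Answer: -11082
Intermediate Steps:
m(a) = 2 + a (m(a) = a + 2*1 = a + 2 = 2 + a)
G(L) = -12 + 3*L (G(L) = 3*((2 + L) - 6) = 3*(-4 + L) = -12 + 3*L)
(T(41) + G(-113)) - 10932 = (201 + (-12 + 3*(-113))) - 10932 = (201 + (-12 - 339)) - 10932 = (201 - 351) - 10932 = -150 - 10932 = -11082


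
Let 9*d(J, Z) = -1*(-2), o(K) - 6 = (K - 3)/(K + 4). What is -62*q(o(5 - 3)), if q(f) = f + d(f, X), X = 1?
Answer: -3379/9 ≈ -375.44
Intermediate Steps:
o(K) = 6 + (-3 + K)/(4 + K) (o(K) = 6 + (K - 3)/(K + 4) = 6 + (-3 + K)/(4 + K))
d(J, Z) = 2/9 (d(J, Z) = (-1*(-2))/9 = (1/9)*2 = 2/9)
q(f) = 2/9 + f (q(f) = f + 2/9 = 2/9 + f)
-62*q(o(5 - 3)) = -62*(2/9 + 7*(3 + (5 - 3))/(4 + (5 - 3))) = -62*(2/9 + 7*(3 + 2)/(4 + 2)) = -62*(2/9 + 7*5/6) = -62*(2/9 + 7*(1/6)*5) = -62*(2/9 + 35/6) = -62*109/18 = -3379/9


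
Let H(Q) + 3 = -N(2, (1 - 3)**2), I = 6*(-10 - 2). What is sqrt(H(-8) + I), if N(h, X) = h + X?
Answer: 9*I ≈ 9.0*I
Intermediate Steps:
I = -72 (I = 6*(-12) = -72)
N(h, X) = X + h
H(Q) = -9 (H(Q) = -3 - ((1 - 3)**2 + 2) = -3 - ((-2)**2 + 2) = -3 - (4 + 2) = -3 - 1*6 = -3 - 6 = -9)
sqrt(H(-8) + I) = sqrt(-9 - 72) = sqrt(-81) = 9*I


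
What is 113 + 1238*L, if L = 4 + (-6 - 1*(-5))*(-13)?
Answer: 21159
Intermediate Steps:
L = 17 (L = 4 + (-6 + 5)*(-13) = 4 - 1*(-13) = 4 + 13 = 17)
113 + 1238*L = 113 + 1238*17 = 113 + 21046 = 21159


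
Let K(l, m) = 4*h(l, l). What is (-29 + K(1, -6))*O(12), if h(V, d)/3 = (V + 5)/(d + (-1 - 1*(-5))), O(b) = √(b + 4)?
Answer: -292/5 ≈ -58.400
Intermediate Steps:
O(b) = √(4 + b)
h(V, d) = 3*(5 + V)/(4 + d) (h(V, d) = 3*((V + 5)/(d + (-1 - 1*(-5)))) = 3*((5 + V)/(d + (-1 + 5))) = 3*((5 + V)/(d + 4)) = 3*((5 + V)/(4 + d)) = 3*(5 + V)/(4 + d))
K(l, m) = 12*(5 + l)/(4 + l) (K(l, m) = 4*(3*(5 + l)/(4 + l)) = 12*(5 + l)/(4 + l))
(-29 + K(1, -6))*O(12) = (-29 + 12*(5 + 1)/(4 + 1))*√(4 + 12) = (-29 + 12*6/5)*√16 = (-29 + 12*(⅕)*6)*4 = (-29 + 72/5)*4 = -73/5*4 = -292/5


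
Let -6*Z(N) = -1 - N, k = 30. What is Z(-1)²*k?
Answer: 0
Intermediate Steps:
Z(N) = ⅙ + N/6 (Z(N) = -(-1 - N)/6 = ⅙ + N/6)
Z(-1)²*k = (⅙ + (⅙)*(-1))²*30 = (⅙ - ⅙)²*30 = 0²*30 = 0*30 = 0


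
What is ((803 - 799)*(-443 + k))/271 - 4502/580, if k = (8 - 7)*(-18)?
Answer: -1144781/78590 ≈ -14.566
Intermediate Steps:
k = -18 (k = 1*(-18) = -18)
((803 - 799)*(-443 + k))/271 - 4502/580 = ((803 - 799)*(-443 - 18))/271 - 4502/580 = (4*(-461))*(1/271) - 4502*1/580 = -1844*1/271 - 2251/290 = -1844/271 - 2251/290 = -1144781/78590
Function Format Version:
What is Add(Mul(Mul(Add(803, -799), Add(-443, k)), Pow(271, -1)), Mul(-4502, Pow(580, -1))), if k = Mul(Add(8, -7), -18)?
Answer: Rational(-1144781, 78590) ≈ -14.566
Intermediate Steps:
k = -18 (k = Mul(1, -18) = -18)
Add(Mul(Mul(Add(803, -799), Add(-443, k)), Pow(271, -1)), Mul(-4502, Pow(580, -1))) = Add(Mul(Mul(Add(803, -799), Add(-443, -18)), Pow(271, -1)), Mul(-4502, Pow(580, -1))) = Add(Mul(Mul(4, -461), Rational(1, 271)), Mul(-4502, Rational(1, 580))) = Add(Mul(-1844, Rational(1, 271)), Rational(-2251, 290)) = Add(Rational(-1844, 271), Rational(-2251, 290)) = Rational(-1144781, 78590)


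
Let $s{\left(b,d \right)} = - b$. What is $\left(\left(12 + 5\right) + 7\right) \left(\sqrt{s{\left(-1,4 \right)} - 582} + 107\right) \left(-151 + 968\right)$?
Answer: $2098056 + 19608 i \sqrt{581} \approx 2.0981 \cdot 10^{6} + 4.7263 \cdot 10^{5} i$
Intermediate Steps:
$\left(\left(12 + 5\right) + 7\right) \left(\sqrt{s{\left(-1,4 \right)} - 582} + 107\right) \left(-151 + 968\right) = \left(\left(12 + 5\right) + 7\right) \left(\sqrt{\left(-1\right) \left(-1\right) - 582} + 107\right) \left(-151 + 968\right) = \left(17 + 7\right) \left(\sqrt{1 - 582} + 107\right) 817 = 24 \left(\sqrt{-581} + 107\right) 817 = 24 \left(i \sqrt{581} + 107\right) 817 = 24 \left(107 + i \sqrt{581}\right) 817 = 24 \left(87419 + 817 i \sqrt{581}\right) = 2098056 + 19608 i \sqrt{581}$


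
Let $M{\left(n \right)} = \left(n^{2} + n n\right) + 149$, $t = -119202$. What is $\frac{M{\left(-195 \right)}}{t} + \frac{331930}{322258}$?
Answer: $\frac{7505491259}{19206899058} \approx 0.39077$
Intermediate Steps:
$M{\left(n \right)} = 149 + 2 n^{2}$ ($M{\left(n \right)} = \left(n^{2} + n^{2}\right) + 149 = 2 n^{2} + 149 = 149 + 2 n^{2}$)
$\frac{M{\left(-195 \right)}}{t} + \frac{331930}{322258} = \frac{149 + 2 \left(-195\right)^{2}}{-119202} + \frac{331930}{322258} = \left(149 + 2 \cdot 38025\right) \left(- \frac{1}{119202}\right) + 331930 \cdot \frac{1}{322258} = \left(149 + 76050\right) \left(- \frac{1}{119202}\right) + \frac{165965}{161129} = 76199 \left(- \frac{1}{119202}\right) + \frac{165965}{161129} = - \frac{76199}{119202} + \frac{165965}{161129} = \frac{7505491259}{19206899058}$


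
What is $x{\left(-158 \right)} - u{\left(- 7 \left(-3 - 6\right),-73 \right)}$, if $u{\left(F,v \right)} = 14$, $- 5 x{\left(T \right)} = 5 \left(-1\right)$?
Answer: $-13$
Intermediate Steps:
$x{\left(T \right)} = 1$ ($x{\left(T \right)} = - \frac{5 \left(-1\right)}{5} = \left(- \frac{1}{5}\right) \left(-5\right) = 1$)
$x{\left(-158 \right)} - u{\left(- 7 \left(-3 - 6\right),-73 \right)} = 1 - 14 = -13$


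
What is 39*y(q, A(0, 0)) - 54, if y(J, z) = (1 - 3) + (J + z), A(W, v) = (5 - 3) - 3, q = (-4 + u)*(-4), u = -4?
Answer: 1077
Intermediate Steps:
q = 32 (q = (-4 - 4)*(-4) = -8*(-4) = 32)
A(W, v) = -1 (A(W, v) = 2 - 3 = -1)
y(J, z) = -2 + J + z (y(J, z) = -2 + (J + z) = -2 + J + z)
39*y(q, A(0, 0)) - 54 = 39*(-2 + 32 - 1) - 54 = 39*29 - 54 = 1131 - 54 = 1077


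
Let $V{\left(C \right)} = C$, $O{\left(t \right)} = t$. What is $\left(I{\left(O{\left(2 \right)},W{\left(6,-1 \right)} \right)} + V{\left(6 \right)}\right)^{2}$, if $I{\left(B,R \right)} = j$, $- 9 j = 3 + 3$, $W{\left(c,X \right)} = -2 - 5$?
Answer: $\frac{256}{9} \approx 28.444$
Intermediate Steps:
$W{\left(c,X \right)} = -7$ ($W{\left(c,X \right)} = -2 - 5 = -7$)
$j = - \frac{2}{3}$ ($j = - \frac{3 + 3}{9} = \left(- \frac{1}{9}\right) 6 = - \frac{2}{3} \approx -0.66667$)
$I{\left(B,R \right)} = - \frac{2}{3}$
$\left(I{\left(O{\left(2 \right)},W{\left(6,-1 \right)} \right)} + V{\left(6 \right)}\right)^{2} = \left(- \frac{2}{3} + 6\right)^{2} = \left(\frac{16}{3}\right)^{2} = \frac{256}{9}$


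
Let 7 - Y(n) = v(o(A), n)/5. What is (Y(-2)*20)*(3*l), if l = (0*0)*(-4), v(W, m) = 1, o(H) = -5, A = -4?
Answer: 0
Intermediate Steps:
Y(n) = 34/5 (Y(n) = 7 - 1/5 = 7 - 1*⅕ = 7 - ⅕ = 34/5)
l = 0 (l = 0*(-4) = 0)
(Y(-2)*20)*(3*l) = ((34/5)*20)*(3*0) = 136*0 = 0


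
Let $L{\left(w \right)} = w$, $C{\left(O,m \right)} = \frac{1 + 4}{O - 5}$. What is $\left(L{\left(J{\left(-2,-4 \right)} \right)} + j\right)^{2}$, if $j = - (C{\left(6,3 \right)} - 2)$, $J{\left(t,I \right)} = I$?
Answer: $49$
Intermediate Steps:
$C{\left(O,m \right)} = \frac{5}{-5 + O}$
$j = -3$ ($j = - (\frac{5}{-5 + 6} - 2) = - (\frac{5}{1} - 2) = - (5 \cdot 1 - 2) = - (5 - 2) = \left(-1\right) 3 = -3$)
$\left(L{\left(J{\left(-2,-4 \right)} \right)} + j\right)^{2} = \left(-4 - 3\right)^{2} = \left(-7\right)^{2} = 49$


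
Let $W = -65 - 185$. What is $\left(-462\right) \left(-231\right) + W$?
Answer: $106472$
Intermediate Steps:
$W = -250$ ($W = -65 - 185 = -250$)
$\left(-462\right) \left(-231\right) + W = \left(-462\right) \left(-231\right) - 250 = 106722 - 250 = 106472$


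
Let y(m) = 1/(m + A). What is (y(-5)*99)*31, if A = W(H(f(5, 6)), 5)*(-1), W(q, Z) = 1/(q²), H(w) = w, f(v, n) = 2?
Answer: -4092/7 ≈ -584.57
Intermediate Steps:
W(q, Z) = q⁻²
A = -¼ (A = -1/2² = (¼)*(-1) = -¼ ≈ -0.25000)
y(m) = 1/(-¼ + m) (y(m) = 1/(m - ¼) = 1/(-¼ + m))
(y(-5)*99)*31 = ((4/(-1 + 4*(-5)))*99)*31 = ((4/(-1 - 20))*99)*31 = ((4/(-21))*99)*31 = ((4*(-1/21))*99)*31 = -4/21*99*31 = -132/7*31 = -4092/7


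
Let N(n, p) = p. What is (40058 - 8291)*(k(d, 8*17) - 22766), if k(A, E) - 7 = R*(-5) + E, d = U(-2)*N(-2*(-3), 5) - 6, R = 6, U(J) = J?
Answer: -719617851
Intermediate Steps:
d = -16 (d = -2*5 - 6 = -10 - 6 = -16)
k(A, E) = -23 + E (k(A, E) = 7 + (6*(-5) + E) = 7 + (-30 + E) = -23 + E)
(40058 - 8291)*(k(d, 8*17) - 22766) = (40058 - 8291)*((-23 + 8*17) - 22766) = 31767*((-23 + 136) - 22766) = 31767*(113 - 22766) = 31767*(-22653) = -719617851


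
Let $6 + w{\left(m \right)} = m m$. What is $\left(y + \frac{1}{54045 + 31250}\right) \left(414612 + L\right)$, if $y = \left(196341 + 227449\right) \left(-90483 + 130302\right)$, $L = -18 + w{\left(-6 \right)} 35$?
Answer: $\frac{598254732692396085444}{85295} \approx 7.0139 \cdot 10^{15}$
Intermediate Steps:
$w{\left(m \right)} = -6 + m^{2}$ ($w{\left(m \right)} = -6 + m m = -6 + m^{2}$)
$L = 1032$ ($L = -18 + \left(-6 + \left(-6\right)^{2}\right) 35 = -18 + \left(-6 + 36\right) 35 = -18 + 30 \cdot 35 = -18 + 1050 = 1032$)
$y = 16874894010$ ($y = 423790 \cdot 39819 = 16874894010$)
$\left(y + \frac{1}{54045 + 31250}\right) \left(414612 + L\right) = \left(16874894010 + \frac{1}{54045 + 31250}\right) \left(414612 + 1032\right) = \left(16874894010 + \frac{1}{85295}\right) 415644 = \frac{1439344084582951}{85295} \cdot 415644 = \frac{598254732692396085444}{85295}$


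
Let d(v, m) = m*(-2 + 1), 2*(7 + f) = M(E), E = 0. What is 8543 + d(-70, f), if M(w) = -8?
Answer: 8554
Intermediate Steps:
f = -11 (f = -7 + (½)*(-8) = -7 - 4 = -11)
d(v, m) = -m (d(v, m) = m*(-1) = -m)
8543 + d(-70, f) = 8543 - 1*(-11) = 8543 + 11 = 8554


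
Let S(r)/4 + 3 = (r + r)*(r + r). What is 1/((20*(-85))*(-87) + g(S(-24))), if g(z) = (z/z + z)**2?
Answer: 1/84879925 ≈ 1.1781e-8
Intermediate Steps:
S(r) = -12 + 16*r**2 (S(r) = -12 + 4*((r + r)*(r + r)) = -12 + 4*((2*r)*(2*r)) = -12 + 4*(4*r**2) = -12 + 16*r**2)
g(z) = (1 + z)**2
1/((20*(-85))*(-87) + g(S(-24))) = 1/((20*(-85))*(-87) + (1 + (-12 + 16*(-24)**2))**2) = 1/(-1700*(-87) + (1 + (-12 + 16*576))**2) = 1/(147900 + (1 + (-12 + 9216))**2) = 1/(147900 + (1 + 9204)**2) = 1/(147900 + 9205**2) = 1/(147900 + 84732025) = 1/84879925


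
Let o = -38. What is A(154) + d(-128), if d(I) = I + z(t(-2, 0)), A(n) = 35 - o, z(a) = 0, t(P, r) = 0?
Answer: -55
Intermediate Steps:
A(n) = 73 (A(n) = 35 - 1*(-38) = 35 + 38 = 73)
d(I) = I (d(I) = I + 0 = I)
A(154) + d(-128) = 73 - 128 = -55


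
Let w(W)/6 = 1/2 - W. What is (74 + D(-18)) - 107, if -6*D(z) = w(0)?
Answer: -67/2 ≈ -33.500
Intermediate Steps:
w(W) = 3 - 6*W (w(W) = 6*(1/2 - W) = 6*(½ - W) = 3 - 6*W)
D(z) = -½ (D(z) = -(3 - 6*0)/6 = -(3 + 0)/6 = -⅙*3 = -½)
(74 + D(-18)) - 107 = (74 - ½) - 107 = 147/2 - 107 = -67/2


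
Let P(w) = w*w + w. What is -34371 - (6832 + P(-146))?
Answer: -62373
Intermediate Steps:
P(w) = w + w² (P(w) = w² + w = w + w²)
-34371 - (6832 + P(-146)) = -34371 - (6832 - 146*(1 - 146)) = -34371 - (6832 - 146*(-145)) = -34371 - (6832 + 21170) = -34371 - 1*28002 = -34371 - 28002 = -62373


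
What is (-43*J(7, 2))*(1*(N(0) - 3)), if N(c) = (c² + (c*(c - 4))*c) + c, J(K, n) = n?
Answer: 258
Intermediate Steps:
N(c) = c + c² + c²*(-4 + c) (N(c) = (c² + (c*(-4 + c))*c) + c = (c² + c²*(-4 + c)) + c = c + c² + c²*(-4 + c))
(-43*J(7, 2))*(1*(N(0) - 3)) = (-43*2)*(1*(0*(1 + 0² - 3*0) - 3)) = -86*(0*(1 + 0 + 0) - 3) = -86*(0*1 - 3) = -86*(0 - 3) = -86*(-3) = 258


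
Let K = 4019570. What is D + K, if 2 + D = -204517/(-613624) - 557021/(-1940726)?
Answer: 2393404002687675539/595438025512 ≈ 4.0196e+6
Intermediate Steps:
D = -821519594301/595438025512 (D = -2 + (-204517/(-613624) - 557021/(-1940726)) = -2 + (-204517*(-1/613624) - 557021*(-1/1940726)) = -2 + (204517/613624 + 557021/1940726) = -2 + 369356456723/595438025512 = -821519594301/595438025512 ≈ -1.3797)
D + K = -821519594301/595438025512 + 4019570 = 2393404002687675539/595438025512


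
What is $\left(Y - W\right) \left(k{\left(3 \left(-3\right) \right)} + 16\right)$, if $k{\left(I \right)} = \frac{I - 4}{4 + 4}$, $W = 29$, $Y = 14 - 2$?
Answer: $- \frac{1955}{8} \approx -244.38$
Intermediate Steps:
$Y = 12$
$k{\left(I \right)} = - \frac{1}{2} + \frac{I}{8}$ ($k{\left(I \right)} = \frac{-4 + I}{8} = \left(-4 + I\right) \frac{1}{8} = - \frac{1}{2} + \frac{I}{8}$)
$\left(Y - W\right) \left(k{\left(3 \left(-3\right) \right)} + 16\right) = \left(12 - 29\right) \left(\left(- \frac{1}{2} + \frac{3 \left(-3\right)}{8}\right) + 16\right) = \left(12 - 29\right) \left(\left(- \frac{1}{2} + \frac{1}{8} \left(-9\right)\right) + 16\right) = - 17 \left(\left(- \frac{1}{2} - \frac{9}{8}\right) + 16\right) = - 17 \left(- \frac{13}{8} + 16\right) = \left(-17\right) \frac{115}{8} = - \frac{1955}{8}$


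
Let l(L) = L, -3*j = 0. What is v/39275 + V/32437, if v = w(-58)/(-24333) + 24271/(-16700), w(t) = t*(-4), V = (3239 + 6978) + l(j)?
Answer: 163042323093065509/517689077152492500 ≈ 0.31494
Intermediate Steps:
j = 0 (j = -⅓*0 = 0)
V = 10217 (V = (3239 + 6978) + 0 = 10217 + 0 = 10217)
w(t) = -4*t
v = -594460643/406361100 (v = -4*(-58)/(-24333) + 24271/(-16700) = 232*(-1/24333) + 24271*(-1/16700) = -232/24333 - 24271/16700 = -594460643/406361100 ≈ -1.4629)
v/39275 + V/32437 = -594460643/406361100/39275 + 10217/32437 = -594460643/406361100*1/39275 + 10217*(1/32437) = -594460643/15959832202500 + 10217/32437 = 163042323093065509/517689077152492500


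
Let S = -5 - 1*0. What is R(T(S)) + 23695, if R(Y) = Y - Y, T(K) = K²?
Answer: 23695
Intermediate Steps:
S = -5 (S = -5 + 0 = -5)
R(Y) = 0
R(T(S)) + 23695 = 0 + 23695 = 23695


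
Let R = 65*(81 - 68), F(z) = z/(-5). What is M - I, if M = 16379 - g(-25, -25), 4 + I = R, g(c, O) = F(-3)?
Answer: 77687/5 ≈ 15537.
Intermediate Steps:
F(z) = -z/5 (F(z) = z*(-⅕) = -z/5)
g(c, O) = ⅗ (g(c, O) = -⅕*(-3) = ⅗)
R = 845 (R = 65*13 = 845)
I = 841 (I = -4 + 845 = 841)
M = 81892/5 (M = 16379 - 1*⅗ = 16379 - ⅗ = 81892/5 ≈ 16378.)
M - I = 81892/5 - 1*841 = 81892/5 - 841 = 77687/5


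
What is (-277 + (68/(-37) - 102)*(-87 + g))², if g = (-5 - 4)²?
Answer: 163916809/1369 ≈ 1.1973e+5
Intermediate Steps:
g = 81 (g = (-9)² = 81)
(-277 + (68/(-37) - 102)*(-87 + g))² = (-277 + (68/(-37) - 102)*(-87 + 81))² = (-277 + (68*(-1/37) - 102)*(-6))² = (-277 + (-68/37 - 102)*(-6))² = (-277 - 3842/37*(-6))² = (-277 + 23052/37)² = (12803/37)² = 163916809/1369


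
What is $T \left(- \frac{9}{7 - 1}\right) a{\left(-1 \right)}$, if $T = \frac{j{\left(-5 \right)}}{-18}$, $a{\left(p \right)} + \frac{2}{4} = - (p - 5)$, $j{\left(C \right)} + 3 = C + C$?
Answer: $- \frac{143}{24} \approx -5.9583$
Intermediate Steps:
$j{\left(C \right)} = -3 + 2 C$ ($j{\left(C \right)} = -3 + \left(C + C\right) = -3 + 2 C$)
$a{\left(p \right)} = \frac{9}{2} - p$ ($a{\left(p \right)} = - \frac{1}{2} - \left(p - 5\right) = - \frac{1}{2} - \left(-5 + p\right) = \frac{9}{2} - p$)
$T = \frac{13}{18}$ ($T = \frac{-3 + 2 \left(-5\right)}{-18} = \left(-3 - 10\right) \left(- \frac{1}{18}\right) = \left(-13\right) \left(- \frac{1}{18}\right) = \frac{13}{18} \approx 0.72222$)
$T \left(- \frac{9}{7 - 1}\right) a{\left(-1 \right)} = \frac{13 \left(- \frac{9}{7 - 1}\right)}{18} \left(\frac{9}{2} - -1\right) = \frac{13 \left(- \frac{9}{7 - 1}\right)}{18} \left(\frac{9}{2} + 1\right) = \frac{13 \left(- \frac{9}{6}\right)}{18} \cdot \frac{11}{2} = \frac{13 \left(\left(-9\right) \frac{1}{6}\right)}{18} \cdot \frac{11}{2} = \frac{13}{18} \left(- \frac{3}{2}\right) \frac{11}{2} = \left(- \frac{13}{12}\right) \frac{11}{2} = - \frac{143}{24}$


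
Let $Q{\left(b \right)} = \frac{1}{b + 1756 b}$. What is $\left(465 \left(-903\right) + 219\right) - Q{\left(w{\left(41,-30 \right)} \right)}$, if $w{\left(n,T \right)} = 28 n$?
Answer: $- \frac{846501600337}{2017036} \approx -4.1968 \cdot 10^{5}$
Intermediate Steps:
$Q{\left(b \right)} = \frac{1}{1757 b}$
$\left(465 \left(-903\right) + 219\right) - Q{\left(w{\left(41,-30 \right)} \right)} = \left(465 \left(-903\right) + 219\right) - \frac{1}{1757 \cdot 28 \cdot 41} = \left(-419895 + 219\right) - \frac{1}{1757 \cdot 1148} = -419676 - \frac{1}{1757} \cdot \frac{1}{1148} = -419676 - \frac{1}{2017036} = - \frac{846501600337}{2017036}$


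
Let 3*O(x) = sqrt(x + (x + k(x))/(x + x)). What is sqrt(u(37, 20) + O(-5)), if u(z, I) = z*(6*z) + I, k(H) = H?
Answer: sqrt(74106 + 6*I)/3 ≈ 90.741 + 0.0036734*I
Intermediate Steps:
u(z, I) = I + 6*z**2 (u(z, I) = 6*z**2 + I = I + 6*z**2)
O(x) = sqrt(1 + x)/3 (O(x) = sqrt(x + (x + x)/(x + x))/3 = sqrt(x + (2*x)/((2*x)))/3 = sqrt(x + (2*x)*(1/(2*x)))/3 = sqrt(x + 1)/3 = sqrt(1 + x)/3)
sqrt(u(37, 20) + O(-5)) = sqrt((20 + 6*37**2) + sqrt(1 - 5)/3) = sqrt((20 + 6*1369) + sqrt(-4)/3) = sqrt((20 + 8214) + (2*I)/3) = sqrt(8234 + 2*I/3)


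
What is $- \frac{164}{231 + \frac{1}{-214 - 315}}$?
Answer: $- \frac{43378}{61099} \approx -0.70996$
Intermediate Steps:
$- \frac{164}{231 + \frac{1}{-214 - 315}} = - \frac{164}{231 + \frac{1}{-529}} = - \frac{164}{231 - \frac{1}{529}} = - \frac{164}{\frac{122198}{529}} = \left(-164\right) \frac{529}{122198} = - \frac{43378}{61099}$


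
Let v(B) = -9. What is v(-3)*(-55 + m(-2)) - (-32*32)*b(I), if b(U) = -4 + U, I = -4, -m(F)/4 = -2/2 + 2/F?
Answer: -7769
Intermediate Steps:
m(F) = 4 - 8/F (m(F) = -4*(-2/2 + 2/F) = -4*(-2*½ + 2/F) = -4*(-1 + 2/F) = 4 - 8/F)
v(-3)*(-55 + m(-2)) - (-32*32)*b(I) = -9*(-55 + (4 - 8/(-2))) - (-32*32)*(-4 - 4) = -9*(-55 + (4 - 8*(-½))) - (-1024)*(-8) = -9*(-55 + (4 + 4)) - 1*8192 = -9*(-55 + 8) - 8192 = -9*(-47) - 8192 = 423 - 8192 = -7769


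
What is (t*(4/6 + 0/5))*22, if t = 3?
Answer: 44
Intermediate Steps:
(t*(4/6 + 0/5))*22 = (3*(4/6 + 0/5))*22 = (3*(4*(1/6) + 0*(1/5)))*22 = (3*(2/3 + 0))*22 = (3*(2/3))*22 = 2*22 = 44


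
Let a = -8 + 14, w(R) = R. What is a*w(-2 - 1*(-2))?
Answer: 0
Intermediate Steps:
a = 6
a*w(-2 - 1*(-2)) = 6*(-2 - 1*(-2)) = 6*(-2 + 2) = 6*0 = 0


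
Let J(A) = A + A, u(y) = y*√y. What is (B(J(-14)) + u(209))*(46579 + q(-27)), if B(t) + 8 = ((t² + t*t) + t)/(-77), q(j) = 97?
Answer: -1306928 + 9755284*√209 ≈ 1.3972e+8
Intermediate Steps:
u(y) = y^(3/2)
J(A) = 2*A
B(t) = -8 - 2*t²/77 - t/77 (B(t) = -8 + ((t² + t*t) + t)/(-77) = -8 + ((t² + t²) + t)*(-1/77) = -8 + (2*t² + t)*(-1/77) = -8 + (t + 2*t²)*(-1/77) = -8 + (-2*t²/77 - t/77) = -8 - 2*t²/77 - t/77)
(B(J(-14)) + u(209))*(46579 + q(-27)) = ((-8 - 2*(2*(-14))²/77 - 2*(-14)/77) + 209^(3/2))*(46579 + 97) = ((-8 - 2/77*(-28)² - 1/77*(-28)) + 209*√209)*46676 = ((-8 - 2/77*784 + 4/11) + 209*√209)*46676 = ((-8 - 224/11 + 4/11) + 209*√209)*46676 = (-28 + 209*√209)*46676 = -1306928 + 9755284*√209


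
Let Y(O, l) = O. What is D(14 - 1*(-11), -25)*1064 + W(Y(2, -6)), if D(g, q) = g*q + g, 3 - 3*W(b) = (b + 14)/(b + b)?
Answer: -1915201/3 ≈ -6.3840e+5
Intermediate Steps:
W(b) = 1 - (14 + b)/(6*b) (W(b) = 1 - (b + 14)/(3*(b + b)) = 1 - (14 + b)/(3*(2*b)) = 1 - (14 + b)*1/(2*b)/3 = 1 - (14 + b)/(6*b))
D(g, q) = g + g*q
D(14 - 1*(-11), -25)*1064 + W(Y(2, -6)) = ((14 - 1*(-11))*(1 - 25))*1064 + (⅙)*(-14 + 5*2)/2 = ((14 + 11)*(-24))*1064 + (⅙)*(½)*(-14 + 10) = (25*(-24))*1064 + (⅙)*(½)*(-4) = -600*1064 - ⅓ = -638400 - ⅓ = -1915201/3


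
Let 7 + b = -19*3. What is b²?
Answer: 4096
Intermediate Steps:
b = -64 (b = -7 - 19*3 = -7 - 57 = -64)
b² = (-64)² = 4096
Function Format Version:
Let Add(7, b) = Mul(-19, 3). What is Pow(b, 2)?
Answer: 4096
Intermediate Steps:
b = -64 (b = Add(-7, Mul(-19, 3)) = Add(-7, -57) = -64)
Pow(b, 2) = Pow(-64, 2) = 4096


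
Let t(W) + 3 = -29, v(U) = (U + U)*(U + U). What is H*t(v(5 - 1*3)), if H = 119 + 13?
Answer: -4224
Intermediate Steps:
v(U) = 4*U² (v(U) = (2*U)*(2*U) = 4*U²)
t(W) = -32 (t(W) = -3 - 29 = -32)
H = 132
H*t(v(5 - 1*3)) = 132*(-32) = -4224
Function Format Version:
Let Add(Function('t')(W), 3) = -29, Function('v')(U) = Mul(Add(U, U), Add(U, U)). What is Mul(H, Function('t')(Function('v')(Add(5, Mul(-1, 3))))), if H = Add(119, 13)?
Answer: -4224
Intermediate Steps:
Function('v')(U) = Mul(4, Pow(U, 2)) (Function('v')(U) = Mul(Mul(2, U), Mul(2, U)) = Mul(4, Pow(U, 2)))
Function('t')(W) = -32 (Function('t')(W) = Add(-3, -29) = -32)
H = 132
Mul(H, Function('t')(Function('v')(Add(5, Mul(-1, 3))))) = Mul(132, -32) = -4224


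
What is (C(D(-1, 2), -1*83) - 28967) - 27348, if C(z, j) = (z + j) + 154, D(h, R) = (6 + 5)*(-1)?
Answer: -56255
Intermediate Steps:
D(h, R) = -11 (D(h, R) = 11*(-1) = -11)
C(z, j) = 154 + j + z (C(z, j) = (j + z) + 154 = 154 + j + z)
(C(D(-1, 2), -1*83) - 28967) - 27348 = ((154 - 1*83 - 11) - 28967) - 27348 = ((154 - 83 - 11) - 28967) - 27348 = (60 - 28967) - 27348 = -28907 - 27348 = -56255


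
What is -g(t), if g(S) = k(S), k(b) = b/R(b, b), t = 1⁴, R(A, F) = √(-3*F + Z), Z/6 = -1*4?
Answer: I*√3/9 ≈ 0.19245*I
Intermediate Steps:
Z = -24 (Z = 6*(-1*4) = 6*(-4) = -24)
R(A, F) = √(-24 - 3*F) (R(A, F) = √(-3*F - 24) = √(-24 - 3*F))
t = 1
k(b) = b/√(-24 - 3*b) (k(b) = b/(√(-24 - 3*b)) = b/√(-24 - 3*b))
g(S) = S*√3/(3*√(-8 - S))
-g(t) = -√3/(3*√(-8 - 1*1)) = -√3/(3*√(-8 - 1)) = -√3/(3*√(-9)) = -√3*(-I/3)/3 = -(-1)*I*√3/9 = I*√3/9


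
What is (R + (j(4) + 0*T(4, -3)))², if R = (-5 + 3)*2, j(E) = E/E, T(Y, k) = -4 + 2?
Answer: 9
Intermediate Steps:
T(Y, k) = -2
j(E) = 1
R = -4 (R = -2*2 = -4)
(R + (j(4) + 0*T(4, -3)))² = (-4 + (1 + 0*(-2)))² = (-4 + (1 + 0))² = (-4 + 1)² = (-3)² = 9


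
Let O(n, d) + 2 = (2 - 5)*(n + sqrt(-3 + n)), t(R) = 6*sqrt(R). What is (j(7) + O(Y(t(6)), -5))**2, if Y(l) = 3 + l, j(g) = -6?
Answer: (17 + 3*6**(3/4) + 18*sqrt(6))**2 ≈ 5269.6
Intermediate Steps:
O(n, d) = -2 - 3*n - 3*sqrt(-3 + n) (O(n, d) = -2 + (2 - 5)*(n + sqrt(-3 + n)) = -2 - 3*(n + sqrt(-3 + n)) = -2 + (-3*n - 3*sqrt(-3 + n)) = -2 - 3*n - 3*sqrt(-3 + n))
(j(7) + O(Y(t(6)), -5))**2 = (-6 + (-2 - 3*(3 + 6*sqrt(6)) - 3*sqrt(-3 + (3 + 6*sqrt(6)))))**2 = (-6 + (-2 + (-9 - 18*sqrt(6)) - 3*6**(3/4)))**2 = (-6 + (-11 - 18*sqrt(6) - 3*6**(3/4)))**2 = (-17 - 18*sqrt(6) - 3*6**(3/4))**2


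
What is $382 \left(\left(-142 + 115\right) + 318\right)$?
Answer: $111162$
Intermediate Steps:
$382 \left(\left(-142 + 115\right) + 318\right) = 382 \left(-27 + 318\right) = 382 \cdot 291 = 111162$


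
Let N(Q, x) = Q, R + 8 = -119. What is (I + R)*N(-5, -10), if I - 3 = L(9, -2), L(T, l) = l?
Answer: 630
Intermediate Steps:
R = -127 (R = -8 - 119 = -127)
I = 1 (I = 3 - 2 = 1)
(I + R)*N(-5, -10) = (1 - 127)*(-5) = -126*(-5) = 630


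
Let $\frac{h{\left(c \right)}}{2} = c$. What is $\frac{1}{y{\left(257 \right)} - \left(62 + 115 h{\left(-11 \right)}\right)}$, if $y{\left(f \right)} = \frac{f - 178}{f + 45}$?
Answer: $\frac{302}{745415} \approx 0.00040514$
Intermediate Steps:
$y{\left(f \right)} = \frac{-178 + f}{45 + f}$
$h{\left(c \right)} = 2 c$
$\frac{1}{y{\left(257 \right)} - \left(62 + 115 h{\left(-11 \right)}\right)} = \frac{1}{\frac{-178 + 257}{45 + 257} - \left(62 + 115 \cdot 2 \left(-11\right)\right)} = \frac{1}{\frac{1}{302} \cdot 79 - -2468} = \frac{1}{\frac{1}{302} \cdot 79 + \left(-62 + 2530\right)} = \frac{1}{\frac{79}{302} + 2468} = \frac{1}{\frac{745415}{302}} = \frac{302}{745415}$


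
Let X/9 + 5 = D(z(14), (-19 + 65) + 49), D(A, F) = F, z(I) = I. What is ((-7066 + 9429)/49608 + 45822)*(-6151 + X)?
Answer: -12140841482399/49608 ≈ -2.4474e+8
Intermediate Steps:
X = 810 (X = -45 + 9*((-19 + 65) + 49) = -45 + 9*(46 + 49) = -45 + 9*95 = -45 + 855 = 810)
((-7066 + 9429)/49608 + 45822)*(-6151 + X) = ((-7066 + 9429)/49608 + 45822)*(-6151 + 810) = (2363*(1/49608) + 45822)*(-5341) = (2363/49608 + 45822)*(-5341) = (2273140139/49608)*(-5341) = -12140841482399/49608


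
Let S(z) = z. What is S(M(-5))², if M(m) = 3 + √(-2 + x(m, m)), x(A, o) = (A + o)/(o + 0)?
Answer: 9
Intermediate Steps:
x(A, o) = (A + o)/o
M(m) = 3 (M(m) = 3 + √(-2 + (m + m)/m) = 3 + √(-2 + (2*m)/m) = 3 + √(-2 + 2) = 3 + √0 = 3 + 0 = 3)
S(M(-5))² = 3² = 9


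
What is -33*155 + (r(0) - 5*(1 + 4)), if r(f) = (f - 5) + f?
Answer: -5145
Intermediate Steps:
r(f) = -5 + 2*f (r(f) = (-5 + f) + f = -5 + 2*f)
-33*155 + (r(0) - 5*(1 + 4)) = -33*155 + ((-5 + 2*0) - 5*(1 + 4)) = -5115 + ((-5 + 0) - 5*5) = -5115 + (-5 - 1*25) = -5115 + (-5 - 25) = -5115 - 30 = -5145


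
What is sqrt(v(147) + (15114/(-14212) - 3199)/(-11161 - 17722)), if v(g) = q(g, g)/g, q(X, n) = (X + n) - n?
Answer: 3*sqrt(148676666262)/1097554 ≈ 1.0539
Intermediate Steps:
q(X, n) = X
v(g) = 1 (v(g) = g/g = 1)
sqrt(v(147) + (15114/(-14212) - 3199)/(-11161 - 17722)) = sqrt(1 + (15114/(-14212) - 3199)/(-11161 - 17722)) = sqrt(1 + (15114*(-1/14212) - 3199)/(-28883)) = sqrt(1 + (-687/646 - 3199)*(-1/28883)) = sqrt(1 - 2067241/646*(-1/28883)) = sqrt(1 + 2067241/18658418) = sqrt(20725659/18658418) = 3*sqrt(148676666262)/1097554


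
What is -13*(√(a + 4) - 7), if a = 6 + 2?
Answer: 91 - 26*√3 ≈ 45.967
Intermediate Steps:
a = 8
-13*(√(a + 4) - 7) = -13*(√(8 + 4) - 7) = -13*(√12 - 7) = -13*(2*√3 - 7) = -13*(-7 + 2*√3) = 91 - 26*√3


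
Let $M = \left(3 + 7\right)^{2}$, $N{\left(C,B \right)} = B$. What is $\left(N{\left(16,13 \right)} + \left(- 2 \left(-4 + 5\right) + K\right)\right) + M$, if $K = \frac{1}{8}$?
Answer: $\frac{889}{8} \approx 111.13$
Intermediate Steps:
$K = \frac{1}{8} \approx 0.125$
$M = 100$ ($M = 10^{2} = 100$)
$\left(N{\left(16,13 \right)} + \left(- 2 \left(-4 + 5\right) + K\right)\right) + M = \left(13 + \left(- 2 \left(-4 + 5\right) + \frac{1}{8}\right)\right) + 100 = \left(13 + \left(\left(-2\right) 1 + \frac{1}{8}\right)\right) + 100 = \left(13 + \left(-2 + \frac{1}{8}\right)\right) + 100 = \left(13 - \frac{15}{8}\right) + 100 = \frac{89}{8} + 100 = \frac{889}{8}$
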